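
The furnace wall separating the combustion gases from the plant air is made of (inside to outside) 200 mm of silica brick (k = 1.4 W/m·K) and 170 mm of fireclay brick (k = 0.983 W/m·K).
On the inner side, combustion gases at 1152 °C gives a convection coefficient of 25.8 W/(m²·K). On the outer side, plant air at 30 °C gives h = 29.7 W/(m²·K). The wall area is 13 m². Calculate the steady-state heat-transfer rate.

Model the wall as resistances in series:
R_inner film = 1/(h_i·A) = 1/(25.8×13) = 0.002982 K/W
R_silica brick = L/(kA) = 0.2/(1.4×13) = 0.01099 K/W
R_fireclay brick = L/(kA) = 0.17/(0.983×13) = 0.0133 K/W
R_outer film = 1/(h_o·A) = 1/(29.7×13) = 0.00259 K/W
R_total = 0.02986 K/W
Q = ΔT / R_total = 1122 / 0.02986

Q ≈ 37600 W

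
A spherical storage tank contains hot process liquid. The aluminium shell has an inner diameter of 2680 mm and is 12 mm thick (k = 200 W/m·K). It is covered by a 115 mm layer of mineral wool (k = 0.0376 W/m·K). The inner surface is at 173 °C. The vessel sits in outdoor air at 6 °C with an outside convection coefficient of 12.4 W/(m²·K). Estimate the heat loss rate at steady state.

Q ≈ 1330 W

Each spherical layer contributes R = (1/r_i − 1/r_o)/(4πk):
R_aluminium shell = (1/1.34 − 1/1.352)/(4π×200) = 2.635×10^-6 K/W
R_mineral wool = (1/1.352 − 1/1.467)/(4π×0.0376) = 0.1227 K/W
R_outer film = 1/(h·4πr_o²) = 1/(12.4×4π×1.467²) = 0.002982 K/W
R_total = 0.1257 K/W
Q = ΔT/R_total = 167/0.1257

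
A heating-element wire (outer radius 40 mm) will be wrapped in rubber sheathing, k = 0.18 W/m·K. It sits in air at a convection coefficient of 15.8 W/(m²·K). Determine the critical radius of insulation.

For a cylinder r_cr = k/h = 0.18/15.8
r_cr = 11.4 mm; since the bare radius (40 mm) is above r_cr, any added insulation will reduce heat loss.

r_cr ≈ 11.4 mm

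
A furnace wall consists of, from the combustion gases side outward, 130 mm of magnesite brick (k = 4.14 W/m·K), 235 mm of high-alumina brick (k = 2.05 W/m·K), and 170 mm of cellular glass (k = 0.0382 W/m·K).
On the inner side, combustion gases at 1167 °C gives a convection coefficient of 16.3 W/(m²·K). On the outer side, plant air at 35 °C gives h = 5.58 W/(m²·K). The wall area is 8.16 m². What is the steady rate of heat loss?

Q ≈ 1910 W

Series thermal resistances:
R_inner film = 1/(h_i·A) = 1/(16.3×8.16) = 0.007518 K/W
R_magnesite brick = L/(kA) = 0.13/(4.14×8.16) = 0.003848 K/W
R_high-alumina brick = L/(kA) = 0.235/(2.05×8.16) = 0.01405 K/W
R_cellular glass = L/(kA) = 0.17/(0.0382×8.16) = 0.5454 K/W
R_outer film = 1/(h_o·A) = 1/(5.58×8.16) = 0.02196 K/W
R_total = 0.5928 K/W
Q = ΔT / R_total = 1132 / 0.5928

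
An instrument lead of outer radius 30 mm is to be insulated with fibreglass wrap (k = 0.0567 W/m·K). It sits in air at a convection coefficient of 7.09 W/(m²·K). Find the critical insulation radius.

For a cylinder r_cr = k/h = 0.0567/7.09
r_cr = 8 mm; since the bare radius (30 mm) is above r_cr, any added insulation will reduce heat loss.

r_cr ≈ 8 mm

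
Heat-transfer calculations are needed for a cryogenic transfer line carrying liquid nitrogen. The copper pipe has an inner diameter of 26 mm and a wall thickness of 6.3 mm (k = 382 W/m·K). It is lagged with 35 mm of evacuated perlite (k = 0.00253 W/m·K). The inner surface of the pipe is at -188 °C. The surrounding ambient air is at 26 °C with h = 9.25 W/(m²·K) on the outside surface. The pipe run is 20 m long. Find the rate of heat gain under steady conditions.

Q ≈ 65.5 W

Per-layer cylindrical resistances, series-summed:
R_copper pipe wall = ln(19.3/13)/(2π×382×20) = 8.232×10^-6 K/W
R_evacuated perlite = ln(54.3/19.3)/(2π×0.00253×20) = 3.254 K/W
R_outer film = 1/(h_o·2πr_oL) = 1/(9.25×2π×0.0543×20) = 0.01584 K/W
R_total = 3.269 K/W
Q = ΔT/R_total = 214/3.269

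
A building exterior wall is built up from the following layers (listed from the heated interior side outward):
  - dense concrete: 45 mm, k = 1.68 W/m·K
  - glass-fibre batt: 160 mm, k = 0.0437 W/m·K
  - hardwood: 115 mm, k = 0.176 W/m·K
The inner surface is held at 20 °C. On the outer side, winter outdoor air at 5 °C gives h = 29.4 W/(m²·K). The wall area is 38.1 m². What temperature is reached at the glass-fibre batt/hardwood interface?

Series thermal resistances:
R_dense concrete = L/(kA) = 0.045/(1.68×38.1) = 7.03×10^-4 K/W
R_glass-fibre batt = L/(kA) = 0.16/(0.0437×38.1) = 0.0961 K/W
R_hardwood = L/(kA) = 0.115/(0.176×38.1) = 0.01715 K/W
R_outer film = 1/(h_o·A) = 1/(29.4×38.1) = 8.927×10^-4 K/W
R_total = 0.1148 K/W;  Q = ΔT/R_total = 15/0.1148 = 130.6 W
T_interface = T_inner − Q·ΣR(inner→interface) = 20 − 131×0.0968

T ≈ 7.36 °C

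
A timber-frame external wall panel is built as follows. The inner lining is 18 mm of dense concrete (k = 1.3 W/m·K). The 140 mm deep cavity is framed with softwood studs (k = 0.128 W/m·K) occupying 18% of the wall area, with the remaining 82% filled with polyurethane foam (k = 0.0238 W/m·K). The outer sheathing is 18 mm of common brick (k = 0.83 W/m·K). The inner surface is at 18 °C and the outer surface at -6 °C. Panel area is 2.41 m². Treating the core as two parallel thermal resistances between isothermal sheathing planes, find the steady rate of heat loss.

Sheathing layers in series; stud and cavity paths in parallel between them.
R_inner = 0.018/(1.3×2.41) = 0.005745 K/W
R_stud  = 0.14/(0.128×0.18×2.41) = 2.521 K/W
R_cav   = 0.14/(0.0238×0.82×2.41) = 2.977 K/W
1/R_core = 1/R_stud + 1/R_cav → R_core = 1.365 K/W
R_outer = 0.018/(0.83×2.41) = 0.008999 K/W
R_total = 1.38 K/W
Q = ΔT/R_total = 24/1.38

Q ≈ 17.4 W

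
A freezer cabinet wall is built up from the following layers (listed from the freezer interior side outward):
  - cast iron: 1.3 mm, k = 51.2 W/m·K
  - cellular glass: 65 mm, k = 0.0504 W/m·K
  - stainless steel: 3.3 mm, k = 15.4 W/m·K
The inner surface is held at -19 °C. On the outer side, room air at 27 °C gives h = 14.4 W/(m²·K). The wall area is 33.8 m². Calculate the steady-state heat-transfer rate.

Treating each layer as a thermal resistance in series:
R_cast iron = L/(kA) = 0.0013/(51.2×33.8) = 7.512×10^-7 K/W
R_cellular glass = L/(kA) = 0.065/(0.0504×33.8) = 0.03816 K/W
R_stainless steel = L/(kA) = 0.0033/(15.4×33.8) = 6.34×10^-6 K/W
R_outer film = 1/(h_o·A) = 1/(14.4×33.8) = 0.002055 K/W
R_total = 0.04022 K/W
Q = ΔT / R_total = 46 / 0.04022

Q ≈ 1140 W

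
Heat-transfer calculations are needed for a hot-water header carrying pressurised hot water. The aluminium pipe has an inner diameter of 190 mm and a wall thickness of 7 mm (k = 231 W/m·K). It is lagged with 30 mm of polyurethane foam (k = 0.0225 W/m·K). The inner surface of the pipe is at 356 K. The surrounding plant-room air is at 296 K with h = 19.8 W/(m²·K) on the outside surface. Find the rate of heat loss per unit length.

Treating each annulus and film as a series resistance:
R_aluminium pipe wall = ln(102/95)/(2π×231×1) = 4.898×10^-5 K/W
R_polyurethane foam = ln(132/102)/(2π×0.0225×1) = 1.824 K/W
R_outer film = 1/(h_o·2πr_oL) = 1/(19.8×2π×0.132×1) = 0.06089 K/W
R_total = 1.885 K/W
Q = ΔT/R_total = 60/1.885

q′ ≈ 31.8 W/m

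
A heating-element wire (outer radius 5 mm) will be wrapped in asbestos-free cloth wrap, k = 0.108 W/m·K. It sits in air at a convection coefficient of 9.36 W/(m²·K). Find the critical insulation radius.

r_cr ≈ 11.5 mm

For a cylinder r_cr = k/h = 0.108/9.36
r_cr = 11.5 mm; since the bare radius (5 mm) is below r_cr, adding a thin layer of insulation will *increase* heat loss.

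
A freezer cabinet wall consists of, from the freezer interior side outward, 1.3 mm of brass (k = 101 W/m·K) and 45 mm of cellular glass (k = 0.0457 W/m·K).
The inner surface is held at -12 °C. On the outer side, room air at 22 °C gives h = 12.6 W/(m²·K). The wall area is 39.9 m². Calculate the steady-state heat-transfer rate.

Q ≈ 1270 W

Series thermal resistances:
R_brass = L/(kA) = 0.0013/(101×39.9) = 3.226×10^-7 K/W
R_cellular glass = L/(kA) = 0.045/(0.0457×39.9) = 0.02468 K/W
R_outer film = 1/(h_o·A) = 1/(12.6×39.9) = 0.001989 K/W
R_total = 0.02667 K/W
Q = ΔT / R_total = 34 / 0.02667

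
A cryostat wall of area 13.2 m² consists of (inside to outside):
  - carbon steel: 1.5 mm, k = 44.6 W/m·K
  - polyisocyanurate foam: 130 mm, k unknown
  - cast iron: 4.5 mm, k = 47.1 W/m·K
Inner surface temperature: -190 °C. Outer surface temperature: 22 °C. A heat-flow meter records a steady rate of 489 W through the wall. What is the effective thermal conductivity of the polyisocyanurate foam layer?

Treating each layer as a thermal resistance in series:
R_carbon steel = L/(kA) = 0.0015/(44.6×13.2) = 2.548×10^-6 K/W
R_cast iron = L/(kA) = 0.0045/(47.1×13.2) = 7.238×10^-6 K/W
Sum of known resistances R_other = 9.786×10^-6 K/W
Total R = ΔT/Q = 212/489 = 0.4335 K/W
R_polyisocyanurate foam = R_total − R_other = 0.4335 K/W
k = L/(R·A) = 0.13/(0.4335×13.2)

k ≈ 0.0227 W/(m·K)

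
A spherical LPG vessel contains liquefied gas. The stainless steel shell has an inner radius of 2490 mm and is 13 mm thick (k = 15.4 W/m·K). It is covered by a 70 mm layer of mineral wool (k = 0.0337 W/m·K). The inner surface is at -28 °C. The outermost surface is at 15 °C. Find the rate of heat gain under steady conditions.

Spherical conduction: R = (1/r_in − 1/r_out)/(4πk) per layer; series-sum.
R_stainless steel shell = (1/2.49 − 1/2.503)/(4π×15.4) = 1.078×10^-5 K/W
R_mineral wool = (1/2.503 − 1/2.573)/(4π×0.0337) = 0.02567 K/W
R_total = 0.02568 K/W
Q = ΔT/R_total = 43/0.02568

Q ≈ 1670 W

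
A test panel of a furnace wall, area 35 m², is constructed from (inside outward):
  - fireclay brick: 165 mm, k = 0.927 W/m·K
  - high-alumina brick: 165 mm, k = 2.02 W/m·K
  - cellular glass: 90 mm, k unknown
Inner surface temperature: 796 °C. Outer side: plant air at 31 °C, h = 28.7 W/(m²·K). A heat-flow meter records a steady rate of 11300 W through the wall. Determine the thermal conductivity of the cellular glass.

k ≈ 0.0434 W/(m·K)

Treating each layer as a thermal resistance in series:
R_fireclay brick = L/(kA) = 0.165/(0.927×35) = 0.005086 K/W
R_high-alumina brick = L/(kA) = 0.165/(2.02×35) = 0.002334 K/W
R_outer film = 1/(h_o·A) = 1/(28.7×35) = 9.955×10^-4 K/W
Sum of known resistances R_other = 0.008415 K/W
Total R = ΔT/Q = 765/11300 = 0.0677 K/W
R_cellular glass = R_total − R_other = 0.05928 K/W
k = L/(R·A) = 0.09/(0.05928×35)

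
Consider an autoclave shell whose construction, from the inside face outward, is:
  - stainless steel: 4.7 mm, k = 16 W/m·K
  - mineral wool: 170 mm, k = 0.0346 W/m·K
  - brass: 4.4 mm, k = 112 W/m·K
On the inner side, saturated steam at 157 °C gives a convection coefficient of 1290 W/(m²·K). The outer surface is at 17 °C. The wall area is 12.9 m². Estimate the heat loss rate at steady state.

Treating each layer as a thermal resistance in series:
R_inner film = 1/(h_i·A) = 1/(1290×12.9) = 6.009×10^-5 K/W
R_stainless steel = L/(kA) = 0.0047/(16×12.9) = 2.277×10^-5 K/W
R_mineral wool = L/(kA) = 0.17/(0.0346×12.9) = 0.3809 K/W
R_brass = L/(kA) = 0.0044/(112×12.9) = 3.045×10^-6 K/W
R_total = 0.381 K/W
Q = ΔT / R_total = 140 / 0.381

Q ≈ 367 W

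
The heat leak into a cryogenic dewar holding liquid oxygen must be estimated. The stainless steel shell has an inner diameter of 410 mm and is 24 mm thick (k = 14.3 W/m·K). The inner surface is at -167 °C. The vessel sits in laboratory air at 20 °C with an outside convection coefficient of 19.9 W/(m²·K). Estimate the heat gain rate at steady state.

Each spherical layer contributes R = (1/r_i − 1/r_o)/(4πk):
R_stainless steel shell = (1/0.205 − 1/0.229)/(4π×14.3) = 0.002845 K/W
R_outer film = 1/(h·4πr_o²) = 1/(19.9×4π×0.229²) = 0.07625 K/W
R_total = 0.0791 K/W
Q = ΔT/R_total = 187/0.0791

Q ≈ 2360 W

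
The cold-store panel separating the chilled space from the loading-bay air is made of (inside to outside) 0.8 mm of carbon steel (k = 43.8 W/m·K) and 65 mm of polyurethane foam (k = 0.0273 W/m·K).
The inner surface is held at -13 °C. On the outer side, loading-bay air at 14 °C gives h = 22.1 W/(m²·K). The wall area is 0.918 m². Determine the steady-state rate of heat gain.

Q ≈ 10.2 W

Using the resistance-network approach (series):
R_carbon steel = L/(kA) = 0.0008/(43.8×0.918) = 1.99×10^-5 K/W
R_polyurethane foam = L/(kA) = 0.065/(0.0273×0.918) = 2.594 K/W
R_outer film = 1/(h_o·A) = 1/(22.1×0.918) = 0.04929 K/W
R_total = 2.643 K/W
Q = ΔT / R_total = 27 / 2.643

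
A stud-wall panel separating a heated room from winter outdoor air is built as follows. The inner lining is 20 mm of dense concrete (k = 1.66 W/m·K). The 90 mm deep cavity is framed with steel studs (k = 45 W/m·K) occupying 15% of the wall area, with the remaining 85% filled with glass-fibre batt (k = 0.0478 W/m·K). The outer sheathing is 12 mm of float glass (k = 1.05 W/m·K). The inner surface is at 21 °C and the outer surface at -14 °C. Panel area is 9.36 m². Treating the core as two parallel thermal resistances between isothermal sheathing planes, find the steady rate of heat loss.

Sheathing layers in series; stud and cavity paths in parallel between them.
R_inner = 0.02/(1.66×9.36) = 0.001287 K/W
R_stud  = 0.09/(45×0.15×9.36) = 0.001425 K/W
R_cav   = 0.09/(0.0478×0.85×9.36) = 0.2367 K/W
1/R_core = 1/R_stud + 1/R_cav → R_core = 0.001416 K/W
R_outer = 0.012/(1.05×9.36) = 0.001221 K/W
R_total = 0.003924 K/W
Q = ΔT/R_total = 35/0.003924

Q ≈ 8920 W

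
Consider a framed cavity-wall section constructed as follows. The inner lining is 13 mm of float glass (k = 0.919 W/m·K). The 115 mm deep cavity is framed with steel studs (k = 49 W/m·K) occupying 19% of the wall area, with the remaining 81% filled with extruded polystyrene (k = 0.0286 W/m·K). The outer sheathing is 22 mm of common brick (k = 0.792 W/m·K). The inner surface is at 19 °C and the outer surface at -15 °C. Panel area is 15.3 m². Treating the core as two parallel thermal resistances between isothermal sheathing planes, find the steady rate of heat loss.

Q ≈ 9590 W

Sheathing layers in series; stud and cavity paths in parallel between them.
R_inner = 0.013/(0.919×15.3) = 9.246×10^-4 K/W
R_stud  = 0.115/(49×0.19×15.3) = 8.073×10^-4 K/W
R_cav   = 0.115/(0.0286×0.81×15.3) = 0.3245 K/W
1/R_core = 1/R_stud + 1/R_cav → R_core = 8.053×10^-4 K/W
R_outer = 0.022/(0.792×15.3) = 0.001816 K/W
R_total = 0.003545 K/W
Q = ΔT/R_total = 34/0.003545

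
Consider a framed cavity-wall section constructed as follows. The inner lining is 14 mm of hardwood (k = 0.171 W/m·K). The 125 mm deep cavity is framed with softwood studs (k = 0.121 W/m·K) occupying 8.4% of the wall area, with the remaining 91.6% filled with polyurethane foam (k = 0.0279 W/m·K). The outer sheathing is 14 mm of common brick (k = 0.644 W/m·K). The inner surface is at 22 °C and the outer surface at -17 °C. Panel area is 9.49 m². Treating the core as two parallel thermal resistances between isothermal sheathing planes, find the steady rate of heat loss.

Q ≈ 103 W

Sheathing layers in series; stud and cavity paths in parallel between them.
R_inner = 0.014/(0.171×9.49) = 0.008627 K/W
R_stud  = 0.125/(0.121×0.084×9.49) = 1.296 K/W
R_cav   = 0.125/(0.0279×0.916×9.49) = 0.5154 K/W
1/R_core = 1/R_stud + 1/R_cav → R_core = 0.3687 K/W
R_outer = 0.014/(0.644×9.49) = 0.002291 K/W
R_total = 0.3797 K/W
Q = ΔT/R_total = 39/0.3797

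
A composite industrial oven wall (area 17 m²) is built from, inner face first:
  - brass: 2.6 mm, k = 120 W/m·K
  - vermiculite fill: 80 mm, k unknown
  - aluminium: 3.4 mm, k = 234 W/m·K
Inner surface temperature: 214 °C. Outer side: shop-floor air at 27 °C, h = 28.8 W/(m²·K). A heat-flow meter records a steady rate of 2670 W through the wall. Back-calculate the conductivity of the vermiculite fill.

k ≈ 0.0692 W/(m·K)

Model the wall as resistances in series:
R_brass = L/(kA) = 0.0026/(120×17) = 1.275×10^-6 K/W
R_aluminium = L/(kA) = 0.0034/(234×17) = 8.547×10^-7 K/W
R_outer film = 1/(h_o·A) = 1/(28.8×17) = 0.002042 K/W
Sum of known resistances R_other = 0.002045 K/W
Total R = ΔT/Q = 187/2670 = 0.07004 K/W
R_vermiculite fill = R_total − R_other = 0.06799 K/W
k = L/(R·A) = 0.08/(0.06799×17)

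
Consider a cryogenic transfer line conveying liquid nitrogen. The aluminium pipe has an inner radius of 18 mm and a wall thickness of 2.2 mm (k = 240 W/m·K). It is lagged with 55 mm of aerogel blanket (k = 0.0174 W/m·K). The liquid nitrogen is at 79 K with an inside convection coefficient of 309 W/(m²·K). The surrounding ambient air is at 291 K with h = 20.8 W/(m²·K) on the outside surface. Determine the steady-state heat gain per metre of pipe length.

Radial resistances (cylindrical: R_cond = ln(r_o/r_i)/(2πkL), R_conv = 1/(h·2πrL)):
R_inner film = 1/(h_i·2πr₁L) = 1/(309×2π×0.018×1) = 0.02861 K/W
R_aluminium pipe wall = ln(20.2/18)/(2π×240×1) = 7.647×10^-5 K/W
R_aerogel blanket = ln(75.2/20.2)/(2π×0.0174×1) = 12.02 K/W
R_outer film = 1/(h_o·2πr_oL) = 1/(20.8×2π×0.0752×1) = 0.1018 K/W
R_total = 12.15 K/W
Q = ΔT/R_total = 212/12.15

q′ ≈ 17.4 W/m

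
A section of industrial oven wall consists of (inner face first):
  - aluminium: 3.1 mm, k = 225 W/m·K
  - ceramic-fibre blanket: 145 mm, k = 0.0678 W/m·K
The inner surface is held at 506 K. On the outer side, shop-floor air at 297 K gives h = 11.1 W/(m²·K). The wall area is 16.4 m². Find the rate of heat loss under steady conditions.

Using the resistance-network approach (series):
R_aluminium = L/(kA) = 0.0031/(225×16.4) = 8.401×10^-7 K/W
R_ceramic-fibre blanket = L/(kA) = 0.145/(0.0678×16.4) = 0.1304 K/W
R_outer film = 1/(h_o·A) = 1/(11.1×16.4) = 0.005493 K/W
R_total = 0.1359 K/W
Q = ΔT / R_total = 209 / 0.1359

Q ≈ 1540 W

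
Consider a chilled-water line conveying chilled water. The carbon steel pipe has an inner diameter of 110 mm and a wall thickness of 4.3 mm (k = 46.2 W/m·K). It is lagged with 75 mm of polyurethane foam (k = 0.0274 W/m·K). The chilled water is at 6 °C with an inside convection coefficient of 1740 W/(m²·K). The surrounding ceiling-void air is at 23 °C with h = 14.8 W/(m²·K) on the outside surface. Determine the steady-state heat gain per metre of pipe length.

q′ ≈ 3.52 W/m

Cylindrical conduction, so R = ln(r₂/r₁)/(2πkL) per layer, in series:
R_inner film = 1/(h_i·2πr₁L) = 1/(1740×2π×0.055×1) = 0.001663 K/W
R_carbon steel pipe wall = ln(59.3/55)/(2π×46.2×1) = 2.593×10^-4 K/W
R_polyurethane foam = ln(134.3/59.3)/(2π×0.0274×1) = 4.748 K/W
R_outer film = 1/(h_o·2πr_oL) = 1/(14.8×2π×0.1343×1) = 0.08007 K/W
R_total = 4.83 K/W
Q = ΔT/R_total = 17/4.83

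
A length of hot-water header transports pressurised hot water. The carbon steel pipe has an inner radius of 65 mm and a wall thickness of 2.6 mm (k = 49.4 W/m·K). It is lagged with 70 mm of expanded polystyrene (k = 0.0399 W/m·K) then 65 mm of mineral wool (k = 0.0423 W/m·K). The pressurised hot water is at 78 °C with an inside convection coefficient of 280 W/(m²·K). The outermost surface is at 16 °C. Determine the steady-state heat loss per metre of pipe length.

Cylindrical conduction, so R = ln(r₂/r₁)/(2πkL) per layer, in series:
R_inner film = 1/(h_i·2πr₁L) = 1/(280×2π×0.065×1) = 0.008745 K/W
R_carbon steel pipe wall = ln(67.6/65)/(2π×49.4×1) = 1.264×10^-4 K/W
R_expanded polystyrene = ln(137.6/67.6)/(2π×0.0399×1) = 2.835 K/W
R_mineral wool = ln(202.6/137.6)/(2π×0.0423×1) = 1.456 K/W
R_total = 4.3 K/W
Q = ΔT/R_total = 62/4.3

q′ ≈ 14.4 W/m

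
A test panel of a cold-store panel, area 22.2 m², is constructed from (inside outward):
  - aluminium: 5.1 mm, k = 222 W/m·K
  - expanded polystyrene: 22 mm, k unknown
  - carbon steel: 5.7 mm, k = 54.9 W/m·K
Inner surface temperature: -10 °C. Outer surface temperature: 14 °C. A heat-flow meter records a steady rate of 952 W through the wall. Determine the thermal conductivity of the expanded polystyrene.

Using the resistance-network approach (series):
R_aluminium = L/(kA) = 0.0051/(222×22.2) = 1.035×10^-6 K/W
R_carbon steel = L/(kA) = 0.0057/(54.9×22.2) = 4.677×10^-6 K/W
Sum of known resistances R_other = 5.712×10^-6 K/W
Total R = ΔT/Q = 24/952 = 0.02521 K/W
R_expanded polystyrene = R_total − R_other = 0.0252 K/W
k = L/(R·A) = 0.022/(0.0252×22.2)

k ≈ 0.0393 W/(m·K)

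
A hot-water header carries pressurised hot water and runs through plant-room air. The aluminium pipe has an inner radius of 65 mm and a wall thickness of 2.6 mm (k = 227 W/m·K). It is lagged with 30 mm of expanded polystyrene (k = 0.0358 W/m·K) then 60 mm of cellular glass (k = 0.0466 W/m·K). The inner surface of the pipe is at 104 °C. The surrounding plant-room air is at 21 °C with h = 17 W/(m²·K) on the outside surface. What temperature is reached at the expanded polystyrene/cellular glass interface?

T ≈ 63.3 °C

Per-layer cylindrical resistances, series-summed:
R_aluminium pipe wall = ln(67.6/65)/(2π×227×1) = 2.75×10^-5 K/W
R_expanded polystyrene = ln(97.6/67.6)/(2π×0.0358×1) = 1.633 K/W
R_cellular glass = ln(157.6/97.6)/(2π×0.0466×1) = 1.637 K/W
R_outer film = 1/(h_o·2πr_oL) = 1/(17×2π×0.1576×1) = 0.0594 K/W
R_total = 3.329 K/W
Q = ΔT/R_total = 83/3.329
Q = 24.9 W/m
T_interface = T_inner − Q·ΣR(inner→interface) = 104 − 24.9×1.633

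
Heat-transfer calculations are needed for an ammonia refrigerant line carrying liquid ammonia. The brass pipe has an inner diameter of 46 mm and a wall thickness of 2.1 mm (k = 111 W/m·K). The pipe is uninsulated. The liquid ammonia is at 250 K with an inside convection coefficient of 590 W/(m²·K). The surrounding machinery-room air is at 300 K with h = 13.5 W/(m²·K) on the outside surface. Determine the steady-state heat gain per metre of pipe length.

Cylindrical conduction, so R = ln(r₂/r₁)/(2πkL) per layer, in series:
R_inner film = 1/(h_i·2πr₁L) = 1/(590×2π×0.023×1) = 0.01173 K/W
R_brass pipe wall = ln(25.1/23)/(2π×111×1) = 1.253×10^-4 K/W
R_outer film = 1/(h_o·2πr_oL) = 1/(13.5×2π×0.0251×1) = 0.4697 K/W
R_total = 0.4815 K/W
Q = ΔT/R_total = 50/0.4815

q′ ≈ 104 W/m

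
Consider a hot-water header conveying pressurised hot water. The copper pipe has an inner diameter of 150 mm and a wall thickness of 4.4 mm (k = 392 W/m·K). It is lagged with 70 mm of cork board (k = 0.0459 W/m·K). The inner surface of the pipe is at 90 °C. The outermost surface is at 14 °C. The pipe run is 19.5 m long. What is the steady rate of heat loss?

Q ≈ 676 W

Cylindrical conduction, so R = ln(r₂/r₁)/(2πkL) per layer, in series:
R_copper pipe wall = ln(79.4/75)/(2π×392×19.5) = 1.187×10^-6 K/W
R_cork board = ln(149.4/79.4)/(2π×0.0459×19.5) = 0.1124 K/W
R_total = 0.1124 K/W
Q = ΔT/R_total = 76/0.1124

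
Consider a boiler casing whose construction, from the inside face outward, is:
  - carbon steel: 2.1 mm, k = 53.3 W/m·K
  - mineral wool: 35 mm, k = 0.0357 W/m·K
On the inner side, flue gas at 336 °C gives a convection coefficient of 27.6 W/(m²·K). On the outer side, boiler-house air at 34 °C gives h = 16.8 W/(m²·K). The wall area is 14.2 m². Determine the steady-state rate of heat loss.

Thermal resistances in series:
R_inner film = 1/(h_i·A) = 1/(27.6×14.2) = 0.002552 K/W
R_carbon steel = L/(kA) = 0.0021/(53.3×14.2) = 2.775×10^-6 K/W
R_mineral wool = L/(kA) = 0.035/(0.0357×14.2) = 0.06904 K/W
R_outer film = 1/(h_o·A) = 1/(16.8×14.2) = 0.004192 K/W
R_total = 0.07579 K/W
Q = ΔT / R_total = 302 / 0.07579

Q ≈ 3980 W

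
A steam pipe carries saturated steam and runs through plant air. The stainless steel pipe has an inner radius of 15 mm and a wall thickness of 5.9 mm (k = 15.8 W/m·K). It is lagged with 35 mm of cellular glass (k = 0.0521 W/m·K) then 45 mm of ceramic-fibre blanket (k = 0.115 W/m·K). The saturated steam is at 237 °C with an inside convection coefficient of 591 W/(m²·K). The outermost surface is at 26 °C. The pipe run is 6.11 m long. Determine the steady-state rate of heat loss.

Q ≈ 335 W

Cylindrical conduction, so R = ln(r₂/r₁)/(2πkL) per layer, in series:
R_inner film = 1/(h_i·2πr₁L) = 1/(591×2π×0.015×6.11) = 0.002938 K/W
R_stainless steel pipe wall = ln(20.9/15)/(2π×15.8×6.11) = 5.468×10^-4 K/W
R_cellular glass = ln(55.9/20.9)/(2π×0.0521×6.11) = 0.4919 K/W
R_ceramic-fibre blanket = ln(100.9/55.9)/(2π×0.115×6.11) = 0.1338 K/W
R_total = 0.6291 K/W
Q = ΔT/R_total = 211/0.6291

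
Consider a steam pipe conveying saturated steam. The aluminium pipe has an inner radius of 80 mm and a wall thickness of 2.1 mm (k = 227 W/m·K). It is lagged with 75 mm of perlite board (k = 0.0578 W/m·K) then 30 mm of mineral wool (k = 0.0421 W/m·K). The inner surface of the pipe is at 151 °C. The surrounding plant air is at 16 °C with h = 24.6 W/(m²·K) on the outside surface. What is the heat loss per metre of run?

Per-layer cylindrical resistances, series-summed:
R_aluminium pipe wall = ln(82.1/80)/(2π×227×1) = 1.817×10^-5 K/W
R_perlite board = ln(157.1/82.1)/(2π×0.0578×1) = 1.787 K/W
R_mineral wool = ln(187.1/157.1)/(2π×0.0421×1) = 0.6607 K/W
R_outer film = 1/(h_o·2πr_oL) = 1/(24.6×2π×0.1871×1) = 0.03458 K/W
R_total = 2.482 K/W
Q = ΔT/R_total = 135/2.482

q′ ≈ 54.4 W/m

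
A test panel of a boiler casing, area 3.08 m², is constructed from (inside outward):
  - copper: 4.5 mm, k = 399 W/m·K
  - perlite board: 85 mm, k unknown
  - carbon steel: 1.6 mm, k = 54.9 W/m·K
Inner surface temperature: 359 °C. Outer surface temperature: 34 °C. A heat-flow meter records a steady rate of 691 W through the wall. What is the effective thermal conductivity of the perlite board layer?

k ≈ 0.0587 W/(m·K)

Series thermal resistances:
R_copper = L/(kA) = 0.0045/(399×3.08) = 3.662×10^-6 K/W
R_carbon steel = L/(kA) = 0.0016/(54.9×3.08) = 9.462×10^-6 K/W
Sum of known resistances R_other = 1.312×10^-5 K/W
Total R = ΔT/Q = 325/691 = 0.4703 K/W
R_perlite board = R_total − R_other = 0.4703 K/W
k = L/(R·A) = 0.085/(0.4703×3.08)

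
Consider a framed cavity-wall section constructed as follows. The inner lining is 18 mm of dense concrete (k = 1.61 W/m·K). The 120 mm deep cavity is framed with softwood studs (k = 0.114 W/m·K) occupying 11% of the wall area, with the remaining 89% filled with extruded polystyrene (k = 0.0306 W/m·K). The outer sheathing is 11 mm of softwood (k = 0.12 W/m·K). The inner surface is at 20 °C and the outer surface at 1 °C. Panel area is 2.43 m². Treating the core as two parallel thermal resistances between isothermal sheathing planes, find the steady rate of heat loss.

Q ≈ 14.8 W

Sheathing layers in series; stud and cavity paths in parallel between them.
R_inner = 0.018/(1.61×2.43) = 0.004601 K/W
R_stud  = 0.12/(0.114×0.11×2.43) = 3.938 K/W
R_cav   = 0.12/(0.0306×0.89×2.43) = 1.813 K/W
1/R_core = 1/R_stud + 1/R_cav → R_core = 1.242 K/W
R_outer = 0.011/(0.12×2.43) = 0.03772 K/W
R_total = 1.284 K/W
Q = ΔT/R_total = 19/1.284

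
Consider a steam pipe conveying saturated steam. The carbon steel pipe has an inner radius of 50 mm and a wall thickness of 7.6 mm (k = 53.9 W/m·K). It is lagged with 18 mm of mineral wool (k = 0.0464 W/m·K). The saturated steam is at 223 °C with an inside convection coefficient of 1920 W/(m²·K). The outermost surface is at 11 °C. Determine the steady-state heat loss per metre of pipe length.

q′ ≈ 227 W/m

Per-layer cylindrical resistances, series-summed:
R_inner film = 1/(h_i·2πr₁L) = 1/(1920×2π×0.05×1) = 0.001658 K/W
R_carbon steel pipe wall = ln(57.6/50)/(2π×53.9×1) = 4.178×10^-4 K/W
R_mineral wool = ln(75.6/57.6)/(2π×0.0464×1) = 0.9327 K/W
R_total = 0.9348 K/W
Q = ΔT/R_total = 212/0.9348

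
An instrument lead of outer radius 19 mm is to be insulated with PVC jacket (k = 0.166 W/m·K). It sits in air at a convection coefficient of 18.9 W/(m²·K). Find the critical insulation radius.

For a cylinder r_cr = k/h = 0.166/18.9
r_cr = 8.78 mm; since the bare radius (19 mm) is above r_cr, any added insulation will reduce heat loss.

r_cr ≈ 8.78 mm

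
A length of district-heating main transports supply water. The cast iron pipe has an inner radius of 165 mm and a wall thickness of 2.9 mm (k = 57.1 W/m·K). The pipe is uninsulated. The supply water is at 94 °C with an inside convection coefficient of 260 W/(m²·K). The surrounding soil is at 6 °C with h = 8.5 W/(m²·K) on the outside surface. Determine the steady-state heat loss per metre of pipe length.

q′ ≈ 763 W/m

For a radial system each layer contributes R = ln(r_out/r_in)/(2πkL); films add R = 1/(hA).
R_inner film = 1/(h_i·2πr₁L) = 1/(260×2π×0.165×1) = 0.00371 K/W
R_cast iron pipe wall = ln(167.9/165)/(2π×57.1×1) = 4.856×10^-5 K/W
R_outer film = 1/(h_o·2πr_oL) = 1/(8.5×2π×0.1679×1) = 0.1115 K/W
R_total = 0.1153 K/W
Q = ΔT/R_total = 88/0.1153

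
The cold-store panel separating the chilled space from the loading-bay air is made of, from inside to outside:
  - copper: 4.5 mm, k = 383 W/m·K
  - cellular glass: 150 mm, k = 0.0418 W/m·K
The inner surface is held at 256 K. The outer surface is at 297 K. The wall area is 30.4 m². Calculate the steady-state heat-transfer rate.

Q ≈ 347 W

Model the wall as resistances in series:
R_copper = L/(kA) = 0.0045/(383×30.4) = 3.865×10^-7 K/W
R_cellular glass = L/(kA) = 0.15/(0.0418×30.4) = 0.118 K/W
R_total = 0.118 K/W
Q = ΔT / R_total = 41 / 0.118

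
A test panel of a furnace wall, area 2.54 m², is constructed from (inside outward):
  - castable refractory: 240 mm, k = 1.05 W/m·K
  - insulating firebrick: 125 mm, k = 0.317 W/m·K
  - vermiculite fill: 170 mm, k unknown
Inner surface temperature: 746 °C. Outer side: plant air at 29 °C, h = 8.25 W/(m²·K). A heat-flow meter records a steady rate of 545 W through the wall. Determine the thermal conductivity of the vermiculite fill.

Using the resistance-network approach (series):
R_castable refractory = L/(kA) = 0.24/(1.05×2.54) = 0.08999 K/W
R_insulating firebrick = L/(kA) = 0.125/(0.317×2.54) = 0.1552 K/W
R_outer film = 1/(h_o·A) = 1/(8.25×2.54) = 0.04772 K/W
Sum of known resistances R_other = 0.293 K/W
Total R = ΔT/Q = 717/545 = 1.316 K/W
R_vermiculite fill = R_total − R_other = 1.023 K/W
k = L/(R·A) = 0.17/(1.023×2.54)

k ≈ 0.0654 W/(m·K)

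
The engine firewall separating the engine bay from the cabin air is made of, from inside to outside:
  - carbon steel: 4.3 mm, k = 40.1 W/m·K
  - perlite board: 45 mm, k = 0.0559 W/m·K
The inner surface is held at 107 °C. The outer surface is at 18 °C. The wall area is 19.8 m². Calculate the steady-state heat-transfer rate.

Using the resistance-network approach (series):
R_carbon steel = L/(kA) = 0.0043/(40.1×19.8) = 5.416×10^-6 K/W
R_perlite board = L/(kA) = 0.045/(0.0559×19.8) = 0.04066 K/W
R_total = 0.04066 K/W
Q = ΔT / R_total = 89 / 0.04066

Q ≈ 2190 W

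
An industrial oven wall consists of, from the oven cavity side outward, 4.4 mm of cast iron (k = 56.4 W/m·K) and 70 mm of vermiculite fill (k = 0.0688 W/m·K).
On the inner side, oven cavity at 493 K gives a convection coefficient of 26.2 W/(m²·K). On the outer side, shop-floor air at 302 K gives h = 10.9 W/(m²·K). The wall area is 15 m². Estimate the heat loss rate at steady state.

Q ≈ 2500 W

Using the resistance-network approach (series):
R_inner film = 1/(h_i·A) = 1/(26.2×15) = 0.002545 K/W
R_cast iron = L/(kA) = 0.0044/(56.4×15) = 5.201×10^-6 K/W
R_vermiculite fill = L/(kA) = 0.07/(0.0688×15) = 0.06783 K/W
R_outer film = 1/(h_o·A) = 1/(10.9×15) = 0.006116 K/W
R_total = 0.0765 K/W
Q = ΔT / R_total = 191 / 0.0765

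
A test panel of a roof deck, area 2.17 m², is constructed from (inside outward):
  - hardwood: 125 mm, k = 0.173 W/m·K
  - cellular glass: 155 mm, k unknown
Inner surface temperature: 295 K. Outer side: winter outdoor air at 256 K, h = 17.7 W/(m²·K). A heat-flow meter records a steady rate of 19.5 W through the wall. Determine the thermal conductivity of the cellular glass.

Using the resistance-network approach (series):
R_hardwood = L/(kA) = 0.125/(0.173×2.17) = 0.333 K/W
R_outer film = 1/(h_o·A) = 1/(17.7×2.17) = 0.02604 K/W
Sum of known resistances R_other = 0.359 K/W
Total R = ΔT/Q = 39/19.5 = 2 K/W
R_cellular glass = R_total − R_other = 1.641 K/W
k = L/(R·A) = 0.155/(1.641×2.17)

k ≈ 0.0435 W/(m·K)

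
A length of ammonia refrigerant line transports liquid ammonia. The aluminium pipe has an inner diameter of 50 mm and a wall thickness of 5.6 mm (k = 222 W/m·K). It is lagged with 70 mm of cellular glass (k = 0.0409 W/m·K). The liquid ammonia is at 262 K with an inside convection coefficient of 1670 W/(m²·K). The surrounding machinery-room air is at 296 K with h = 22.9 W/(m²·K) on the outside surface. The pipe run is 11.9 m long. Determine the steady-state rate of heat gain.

Q ≈ 86 W

Per-layer cylindrical resistances, series-summed:
R_inner film = 1/(h_i·2πr₁L) = 1/(1670×2π×0.025×11.9) = 3.203×10^-4 K/W
R_aluminium pipe wall = ln(30.6/25)/(2π×222×11.9) = 1.218×10^-5 K/W
R_cellular glass = ln(100.6/30.6)/(2π×0.0409×11.9) = 0.3892 K/W
R_outer film = 1/(h_o·2πr_oL) = 1/(22.9×2π×0.1006×11.9) = 0.005806 K/W
R_total = 0.3953 K/W
Q = ΔT/R_total = 34/0.3953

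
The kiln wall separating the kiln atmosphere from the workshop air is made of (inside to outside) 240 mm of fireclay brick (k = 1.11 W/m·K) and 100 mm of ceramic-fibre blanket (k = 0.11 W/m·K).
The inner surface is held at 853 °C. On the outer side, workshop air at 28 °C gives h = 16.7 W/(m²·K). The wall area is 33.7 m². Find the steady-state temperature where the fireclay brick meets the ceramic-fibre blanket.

T ≈ 702 °C

Model the wall as resistances in series:
R_fireclay brick = L/(kA) = 0.24/(1.11×33.7) = 0.006416 K/W
R_ceramic-fibre blanket = L/(kA) = 0.1/(0.11×33.7) = 0.02698 K/W
R_outer film = 1/(h_o·A) = 1/(16.7×33.7) = 0.001777 K/W
R_total = 0.03517 K/W;  Q = ΔT/R_total = 825/0.03517 = 23460 W
T_interface = T_inner − Q·ΣR(inner→interface) = 853 − 23500×0.006416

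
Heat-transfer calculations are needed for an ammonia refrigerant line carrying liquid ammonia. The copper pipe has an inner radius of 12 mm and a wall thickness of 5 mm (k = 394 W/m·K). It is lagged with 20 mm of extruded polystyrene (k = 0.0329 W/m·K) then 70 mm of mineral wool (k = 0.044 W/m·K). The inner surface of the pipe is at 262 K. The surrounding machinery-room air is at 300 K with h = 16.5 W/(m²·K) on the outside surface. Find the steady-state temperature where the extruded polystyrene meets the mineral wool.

T ≈ 281 K

For a radial system each layer contributes R = ln(r_out/r_in)/(2πkL); films add R = 1/(hA).
R_copper pipe wall = ln(17/12)/(2π×394×1) = 1.407×10^-4 K/W
R_extruded polystyrene = ln(37/17)/(2π×0.0329×1) = 3.762 K/W
R_mineral wool = ln(107/37)/(2π×0.044×1) = 3.841 K/W
R_outer film = 1/(h_o·2πr_oL) = 1/(16.5×2π×0.107×1) = 0.09015 K/W
R_total = 7.694 K/W
Q = ΔT/R_total = 38/7.694
Q = 4.94 W/m
T_interface = T_inner + Q·ΣR(inner→interface) = 262 + 4.94×3.762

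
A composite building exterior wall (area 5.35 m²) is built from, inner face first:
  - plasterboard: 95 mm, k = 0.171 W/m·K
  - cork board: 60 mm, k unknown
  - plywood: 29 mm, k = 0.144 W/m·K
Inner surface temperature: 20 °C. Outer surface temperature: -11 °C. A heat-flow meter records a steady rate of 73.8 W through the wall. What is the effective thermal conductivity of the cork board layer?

k ≈ 0.0403 W/(m·K)

Using the resistance-network approach (series):
R_plasterboard = L/(kA) = 0.095/(0.171×5.35) = 0.1038 K/W
R_plywood = L/(kA) = 0.029/(0.144×5.35) = 0.03764 K/W
Sum of known resistances R_other = 0.1415 K/W
Total R = ΔT/Q = 31/73.8 = 0.4201 K/W
R_cork board = R_total − R_other = 0.2786 K/W
k = L/(R·A) = 0.06/(0.2786×5.35)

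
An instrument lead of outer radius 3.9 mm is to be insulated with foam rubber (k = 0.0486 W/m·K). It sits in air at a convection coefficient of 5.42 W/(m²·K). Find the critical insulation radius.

For a cylinder r_cr = k/h = 0.0486/5.42
r_cr = 8.97 mm; since the bare radius (3.9 mm) is below r_cr, adding a thin layer of insulation will *increase* heat loss.

r_cr ≈ 8.97 mm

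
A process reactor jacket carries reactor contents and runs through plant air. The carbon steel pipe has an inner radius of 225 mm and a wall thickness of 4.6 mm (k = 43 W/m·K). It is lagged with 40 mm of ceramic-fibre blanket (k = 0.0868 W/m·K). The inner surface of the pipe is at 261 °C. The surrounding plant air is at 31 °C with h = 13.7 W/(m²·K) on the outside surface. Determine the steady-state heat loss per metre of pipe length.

Per-layer cylindrical resistances, series-summed:
R_carbon steel pipe wall = ln(229.6/225)/(2π×43×1) = 7.491×10^-5 K/W
R_ceramic-fibre blanket = ln(269.6/229.6)/(2π×0.0868×1) = 0.2945 K/W
R_outer film = 1/(h_o·2πr_oL) = 1/(13.7×2π×0.2696×1) = 0.04309 K/W
R_total = 0.3376 K/W
Q = ΔT/R_total = 230/0.3376

q′ ≈ 681 W/m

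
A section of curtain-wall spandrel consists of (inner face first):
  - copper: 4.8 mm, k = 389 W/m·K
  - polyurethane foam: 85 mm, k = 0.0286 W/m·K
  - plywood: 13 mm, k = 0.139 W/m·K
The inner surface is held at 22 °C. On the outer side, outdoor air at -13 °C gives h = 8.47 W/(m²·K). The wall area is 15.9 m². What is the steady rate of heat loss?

Model the wall as resistances in series:
R_copper = L/(kA) = 0.0048/(389×15.9) = 7.761×10^-7 K/W
R_polyurethane foam = L/(kA) = 0.085/(0.0286×15.9) = 0.1869 K/W
R_plywood = L/(kA) = 0.013/(0.139×15.9) = 0.005882 K/W
R_outer film = 1/(h_o·A) = 1/(8.47×15.9) = 0.007425 K/W
R_total = 0.2002 K/W
Q = ΔT / R_total = 35 / 0.2002

Q ≈ 175 W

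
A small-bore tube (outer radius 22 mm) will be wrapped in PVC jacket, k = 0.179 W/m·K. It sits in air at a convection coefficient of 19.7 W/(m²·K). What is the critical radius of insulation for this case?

r_cr ≈ 9.09 mm

For a cylinder r_cr = k/h = 0.179/19.7
r_cr = 9.09 mm; since the bare radius (22 mm) is above r_cr, any added insulation will reduce heat loss.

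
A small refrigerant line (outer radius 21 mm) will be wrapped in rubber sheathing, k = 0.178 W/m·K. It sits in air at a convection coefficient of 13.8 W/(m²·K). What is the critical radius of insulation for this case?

For a cylinder r_cr = k/h = 0.178/13.8
r_cr = 12.9 mm; since the bare radius (21 mm) is above r_cr, any added insulation will reduce heat loss.

r_cr ≈ 12.9 mm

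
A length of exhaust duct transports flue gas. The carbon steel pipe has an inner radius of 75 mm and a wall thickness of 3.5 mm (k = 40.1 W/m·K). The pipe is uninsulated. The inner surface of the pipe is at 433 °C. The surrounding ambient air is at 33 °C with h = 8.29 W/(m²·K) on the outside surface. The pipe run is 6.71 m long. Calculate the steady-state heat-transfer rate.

Q ≈ 11000 W

Per-layer cylindrical resistances, series-summed:
R_carbon steel pipe wall = ln(78.5/75)/(2π×40.1×6.71) = 2.698×10^-5 K/W
R_outer film = 1/(h_o·2πr_oL) = 1/(8.29×2π×0.0785×6.71) = 0.03645 K/W
R_total = 0.03647 K/W
Q = ΔT/R_total = 400/0.03647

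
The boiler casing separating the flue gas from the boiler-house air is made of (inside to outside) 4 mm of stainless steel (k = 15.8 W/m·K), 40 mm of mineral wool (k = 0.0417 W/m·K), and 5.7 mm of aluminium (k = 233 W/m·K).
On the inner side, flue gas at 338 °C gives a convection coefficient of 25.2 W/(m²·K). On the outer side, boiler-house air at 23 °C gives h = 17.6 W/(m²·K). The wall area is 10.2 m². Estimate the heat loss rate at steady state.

Using the resistance-network approach (series):
R_inner film = 1/(h_i·A) = 1/(25.2×10.2) = 0.00389 K/W
R_stainless steel = L/(kA) = 0.004/(15.8×10.2) = 2.482×10^-5 K/W
R_mineral wool = L/(kA) = 0.04/(0.0417×10.2) = 0.09404 K/W
R_aluminium = L/(kA) = 0.0057/(233×10.2) = 2.398×10^-6 K/W
R_outer film = 1/(h_o·A) = 1/(17.6×10.2) = 0.00557 K/W
R_total = 0.1035 K/W
Q = ΔT / R_total = 315 / 0.1035

Q ≈ 3040 W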